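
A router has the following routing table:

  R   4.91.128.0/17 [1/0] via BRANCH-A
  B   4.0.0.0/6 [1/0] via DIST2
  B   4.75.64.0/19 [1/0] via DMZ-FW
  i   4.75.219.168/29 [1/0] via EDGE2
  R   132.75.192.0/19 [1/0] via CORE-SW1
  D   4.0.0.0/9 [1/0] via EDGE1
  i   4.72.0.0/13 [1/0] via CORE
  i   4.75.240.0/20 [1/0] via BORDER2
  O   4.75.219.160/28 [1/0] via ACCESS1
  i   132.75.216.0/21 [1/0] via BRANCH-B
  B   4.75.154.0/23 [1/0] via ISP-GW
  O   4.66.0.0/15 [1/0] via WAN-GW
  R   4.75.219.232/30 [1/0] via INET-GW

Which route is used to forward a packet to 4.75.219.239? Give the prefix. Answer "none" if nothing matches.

Entries matching 4.75.219.239:
  4.0.0.0/6 (4.0.0.0 - 7.255.255.255)
  4.0.0.0/9 (4.0.0.0 - 4.127.255.255)
  4.72.0.0/13 (4.72.0.0 - 4.79.255.255)
Most specific is 4.72.0.0/13.

4.72.0.0/13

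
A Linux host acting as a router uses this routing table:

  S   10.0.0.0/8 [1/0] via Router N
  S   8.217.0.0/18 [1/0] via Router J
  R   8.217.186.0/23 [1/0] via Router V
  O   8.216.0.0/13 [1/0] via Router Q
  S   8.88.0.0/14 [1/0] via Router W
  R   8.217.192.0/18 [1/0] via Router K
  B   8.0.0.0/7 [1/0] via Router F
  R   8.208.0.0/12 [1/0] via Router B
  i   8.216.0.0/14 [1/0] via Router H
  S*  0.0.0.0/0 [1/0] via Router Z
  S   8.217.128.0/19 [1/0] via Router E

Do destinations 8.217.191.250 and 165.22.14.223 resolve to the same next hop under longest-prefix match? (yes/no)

no

8.217.191.250: longest match 8.216.0.0/14 -> Router H
165.22.14.223: longest match 0.0.0.0/0 -> Router Z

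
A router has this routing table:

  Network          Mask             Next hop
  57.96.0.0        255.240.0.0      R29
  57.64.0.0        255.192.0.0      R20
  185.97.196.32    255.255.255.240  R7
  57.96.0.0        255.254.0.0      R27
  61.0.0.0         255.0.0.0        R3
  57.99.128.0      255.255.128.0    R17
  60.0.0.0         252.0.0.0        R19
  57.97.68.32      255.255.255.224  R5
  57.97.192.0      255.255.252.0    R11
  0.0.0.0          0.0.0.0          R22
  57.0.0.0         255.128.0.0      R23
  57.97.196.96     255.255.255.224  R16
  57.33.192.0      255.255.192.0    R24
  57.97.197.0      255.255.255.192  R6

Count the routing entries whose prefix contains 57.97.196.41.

Prefixes containing 57.97.196.41:
  0.0.0.0/0 (default, matches everything)
  57.0.0.0/9 (57.0.0.0 - 57.127.255.255)
  57.64.0.0/10 (57.64.0.0 - 57.127.255.255)
  57.96.0.0/12 (57.96.0.0 - 57.111.255.255)
  57.96.0.0/15 (57.96.0.0 - 57.97.255.255)
Total matching entries: 5.

5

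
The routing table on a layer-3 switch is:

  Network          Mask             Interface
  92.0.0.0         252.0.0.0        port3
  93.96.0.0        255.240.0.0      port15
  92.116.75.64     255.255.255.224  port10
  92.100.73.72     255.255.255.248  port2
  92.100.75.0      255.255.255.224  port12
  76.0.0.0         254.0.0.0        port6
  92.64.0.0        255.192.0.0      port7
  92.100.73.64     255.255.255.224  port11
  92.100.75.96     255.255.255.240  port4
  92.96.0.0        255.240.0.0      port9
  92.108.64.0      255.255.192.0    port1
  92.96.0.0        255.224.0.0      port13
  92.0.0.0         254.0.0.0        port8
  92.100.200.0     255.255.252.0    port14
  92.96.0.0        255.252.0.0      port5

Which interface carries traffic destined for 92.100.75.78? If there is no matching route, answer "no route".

port9

Routes whose prefix contains 92.100.75.78:
  92.0.0.0/6 (92.0.0.0 - 95.255.255.255) -> port3
  92.0.0.0/7 (92.0.0.0 - 93.255.255.255) -> port8
  92.64.0.0/10 (92.64.0.0 - 92.127.255.255) -> port7
  92.96.0.0/11 (92.96.0.0 - 92.127.255.255) -> port13
  92.96.0.0/12 (92.96.0.0 - 92.111.255.255) -> port9
More-specific entries that do NOT match:
  92.100.73.72/29 (92.100.73.72 - 92.100.73.79) does not contain 92.100.75.78
  92.100.75.96/28 (92.100.75.96 - 92.100.75.111) does not contain 92.100.75.78
  92.116.75.64/27 (92.116.75.64 - 92.116.75.95) does not contain 92.100.75.78
  92.100.75.0/27 (92.100.75.0 - 92.100.75.31) does not contain 92.100.75.78
  92.100.73.64/27 (92.100.73.64 - 92.100.73.95) does not contain 92.100.75.78
  92.100.200.0/22 (92.100.200.0 - 92.100.203.255) does not contain 92.100.75.78
  92.108.64.0/18 (92.108.64.0 - 92.108.127.255) does not contain 92.100.75.78
  92.96.0.0/14 (92.96.0.0 - 92.99.255.255) does not contain 92.100.75.78
Longest matching prefix is /12 -> interface port9.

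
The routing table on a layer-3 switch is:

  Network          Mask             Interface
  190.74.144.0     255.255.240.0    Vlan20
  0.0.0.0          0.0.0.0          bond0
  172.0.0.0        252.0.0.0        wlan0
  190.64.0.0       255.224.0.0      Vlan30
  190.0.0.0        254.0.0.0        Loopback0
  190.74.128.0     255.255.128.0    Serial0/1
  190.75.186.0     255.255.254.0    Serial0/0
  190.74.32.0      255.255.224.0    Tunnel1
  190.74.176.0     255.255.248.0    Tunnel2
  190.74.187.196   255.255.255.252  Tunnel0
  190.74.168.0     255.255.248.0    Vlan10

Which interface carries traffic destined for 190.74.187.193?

Serial0/1

Routes whose prefix contains 190.74.187.193:
  0.0.0.0/0 (default, matches everything) -> bond0
  190.0.0.0/7 (190.0.0.0 - 191.255.255.255) -> Loopback0
  190.64.0.0/11 (190.64.0.0 - 190.95.255.255) -> Vlan30
  190.74.128.0/17 (190.74.128.0 - 190.74.255.255) -> Serial0/1
More-specific entries that do NOT match:
  190.74.187.196/30 (190.74.187.196 - 190.74.187.199) does not contain 190.74.187.193
  190.75.186.0/23 (190.75.186.0 - 190.75.187.255) does not contain 190.74.187.193
  190.74.176.0/21 (190.74.176.0 - 190.74.183.255) does not contain 190.74.187.193
  190.74.168.0/21 (190.74.168.0 - 190.74.175.255) does not contain 190.74.187.193
  190.74.144.0/20 (190.74.144.0 - 190.74.159.255) does not contain 190.74.187.193
  190.74.32.0/19 (190.74.32.0 - 190.74.63.255) does not contain 190.74.187.193
Longest matching prefix is /17 -> interface Serial0/1.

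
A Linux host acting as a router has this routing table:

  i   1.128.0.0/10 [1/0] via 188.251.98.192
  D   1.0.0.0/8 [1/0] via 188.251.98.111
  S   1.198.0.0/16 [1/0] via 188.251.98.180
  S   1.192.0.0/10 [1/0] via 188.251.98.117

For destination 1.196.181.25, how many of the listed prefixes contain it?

Prefixes containing 1.196.181.25:
  1.0.0.0/8 (1.0.0.0 - 1.255.255.255)
  1.192.0.0/10 (1.192.0.0 - 1.255.255.255)
Total matching entries: 2.

2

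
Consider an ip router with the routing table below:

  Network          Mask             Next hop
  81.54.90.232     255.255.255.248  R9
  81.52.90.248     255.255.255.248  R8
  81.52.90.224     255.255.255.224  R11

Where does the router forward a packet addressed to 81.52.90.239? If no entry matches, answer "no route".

R11

Routes whose prefix contains 81.52.90.239:
  81.52.90.224/27 (81.52.90.224 - 81.52.90.255) -> R11
More-specific entries that do NOT match:
  81.54.90.232/29 (81.54.90.232 - 81.54.90.239) does not contain 81.52.90.239
  81.52.90.248/29 (81.52.90.248 - 81.52.90.255) does not contain 81.52.90.239
Longest matching prefix is /27 -> next hop R11.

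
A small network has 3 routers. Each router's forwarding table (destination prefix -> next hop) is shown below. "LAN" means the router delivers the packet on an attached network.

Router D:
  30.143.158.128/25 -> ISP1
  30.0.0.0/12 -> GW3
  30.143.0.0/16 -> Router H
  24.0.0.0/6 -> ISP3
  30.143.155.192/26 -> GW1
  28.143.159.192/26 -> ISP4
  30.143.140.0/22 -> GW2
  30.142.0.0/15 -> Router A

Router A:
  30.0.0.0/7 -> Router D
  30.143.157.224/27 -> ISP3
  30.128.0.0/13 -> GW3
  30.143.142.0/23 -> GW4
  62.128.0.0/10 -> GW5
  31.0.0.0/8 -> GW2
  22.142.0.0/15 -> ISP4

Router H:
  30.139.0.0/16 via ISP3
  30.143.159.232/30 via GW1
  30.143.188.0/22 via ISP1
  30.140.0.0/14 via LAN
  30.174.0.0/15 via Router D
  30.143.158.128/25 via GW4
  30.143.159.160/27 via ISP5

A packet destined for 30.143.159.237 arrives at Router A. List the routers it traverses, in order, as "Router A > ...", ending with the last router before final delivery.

Router A > Router D > Router H

At Router A: longest match for 30.143.159.237 is 30.0.0.0/7 -> Router D
At Router D: longest match for 30.143.159.237 is 30.143.0.0/16 -> Router H
At Router H: longest match for 30.143.159.237 is 30.140.0.0/14 -> LAN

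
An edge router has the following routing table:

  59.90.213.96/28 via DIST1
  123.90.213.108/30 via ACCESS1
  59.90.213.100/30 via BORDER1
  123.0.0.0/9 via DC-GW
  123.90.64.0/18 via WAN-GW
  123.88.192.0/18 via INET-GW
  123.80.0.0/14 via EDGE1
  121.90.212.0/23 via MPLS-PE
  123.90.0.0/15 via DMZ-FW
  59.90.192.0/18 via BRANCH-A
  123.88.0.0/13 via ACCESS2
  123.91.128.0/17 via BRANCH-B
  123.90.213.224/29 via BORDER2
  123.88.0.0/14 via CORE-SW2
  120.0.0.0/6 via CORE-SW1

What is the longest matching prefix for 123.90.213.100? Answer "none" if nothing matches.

123.90.0.0/15

Entries matching 123.90.213.100:
  120.0.0.0/6 (120.0.0.0 - 123.255.255.255)
  123.0.0.0/9 (123.0.0.0 - 123.127.255.255)
  123.88.0.0/13 (123.88.0.0 - 123.95.255.255)
  123.88.0.0/14 (123.88.0.0 - 123.91.255.255)
  123.90.0.0/15 (123.90.0.0 - 123.91.255.255)
Most specific is 123.90.0.0/15.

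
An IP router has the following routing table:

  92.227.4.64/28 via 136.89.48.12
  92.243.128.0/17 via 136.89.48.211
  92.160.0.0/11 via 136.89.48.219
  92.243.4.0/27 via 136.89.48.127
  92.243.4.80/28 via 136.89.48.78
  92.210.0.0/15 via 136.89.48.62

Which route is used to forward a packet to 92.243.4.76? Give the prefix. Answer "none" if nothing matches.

none

92.243.4.76 is outside every listed prefix and there is no default route.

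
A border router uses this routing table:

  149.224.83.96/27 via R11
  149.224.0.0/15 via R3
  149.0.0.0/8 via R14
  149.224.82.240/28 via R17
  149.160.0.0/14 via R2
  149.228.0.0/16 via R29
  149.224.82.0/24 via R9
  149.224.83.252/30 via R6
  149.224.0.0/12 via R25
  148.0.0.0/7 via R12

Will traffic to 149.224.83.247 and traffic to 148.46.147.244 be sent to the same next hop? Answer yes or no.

149.224.83.247: longest match 149.224.0.0/15 -> R3
148.46.147.244: longest match 148.0.0.0/7 -> R12

no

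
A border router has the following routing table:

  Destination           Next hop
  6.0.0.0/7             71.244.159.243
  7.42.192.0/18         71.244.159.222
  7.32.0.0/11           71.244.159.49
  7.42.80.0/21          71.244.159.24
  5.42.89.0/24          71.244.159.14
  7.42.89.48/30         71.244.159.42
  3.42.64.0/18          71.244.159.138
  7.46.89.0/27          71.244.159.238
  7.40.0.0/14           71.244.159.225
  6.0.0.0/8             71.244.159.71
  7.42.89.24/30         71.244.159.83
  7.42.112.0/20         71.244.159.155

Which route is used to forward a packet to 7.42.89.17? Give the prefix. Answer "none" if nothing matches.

Entries matching 7.42.89.17:
  6.0.0.0/7 (6.0.0.0 - 7.255.255.255)
  7.32.0.0/11 (7.32.0.0 - 7.63.255.255)
  7.40.0.0/14 (7.40.0.0 - 7.43.255.255)
Most specific is 7.40.0.0/14.

7.40.0.0/14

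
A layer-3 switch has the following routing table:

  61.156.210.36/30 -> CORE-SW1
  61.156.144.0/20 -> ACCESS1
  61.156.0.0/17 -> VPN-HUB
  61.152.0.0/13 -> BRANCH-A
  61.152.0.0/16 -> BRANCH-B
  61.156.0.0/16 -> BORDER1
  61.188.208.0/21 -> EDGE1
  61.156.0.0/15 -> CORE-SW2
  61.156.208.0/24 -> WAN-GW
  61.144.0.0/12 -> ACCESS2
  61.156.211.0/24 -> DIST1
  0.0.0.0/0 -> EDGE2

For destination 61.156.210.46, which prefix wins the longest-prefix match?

Entries matching 61.156.210.46:
  0.0.0.0/0 (default, matches everything)
  61.144.0.0/12 (61.144.0.0 - 61.159.255.255)
  61.152.0.0/13 (61.152.0.0 - 61.159.255.255)
  61.156.0.0/15 (61.156.0.0 - 61.157.255.255)
  61.156.0.0/16 (61.156.0.0 - 61.156.255.255)
Most specific is 61.156.0.0/16.

61.156.0.0/16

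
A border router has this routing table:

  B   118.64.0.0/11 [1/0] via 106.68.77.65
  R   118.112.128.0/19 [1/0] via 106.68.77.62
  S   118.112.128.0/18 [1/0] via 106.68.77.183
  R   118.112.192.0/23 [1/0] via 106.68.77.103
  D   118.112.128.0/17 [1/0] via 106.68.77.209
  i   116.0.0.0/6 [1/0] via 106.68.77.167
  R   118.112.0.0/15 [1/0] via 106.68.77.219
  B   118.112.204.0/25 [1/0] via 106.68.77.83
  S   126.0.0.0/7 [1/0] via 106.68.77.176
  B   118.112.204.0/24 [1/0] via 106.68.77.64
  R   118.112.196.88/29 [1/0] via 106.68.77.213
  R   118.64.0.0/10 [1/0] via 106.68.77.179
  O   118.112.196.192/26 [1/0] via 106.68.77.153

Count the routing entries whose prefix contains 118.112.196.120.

Prefixes containing 118.112.196.120:
  116.0.0.0/6 (116.0.0.0 - 119.255.255.255)
  118.64.0.0/10 (118.64.0.0 - 118.127.255.255)
  118.112.0.0/15 (118.112.0.0 - 118.113.255.255)
  118.112.128.0/17 (118.112.128.0 - 118.112.255.255)
Total matching entries: 4.

4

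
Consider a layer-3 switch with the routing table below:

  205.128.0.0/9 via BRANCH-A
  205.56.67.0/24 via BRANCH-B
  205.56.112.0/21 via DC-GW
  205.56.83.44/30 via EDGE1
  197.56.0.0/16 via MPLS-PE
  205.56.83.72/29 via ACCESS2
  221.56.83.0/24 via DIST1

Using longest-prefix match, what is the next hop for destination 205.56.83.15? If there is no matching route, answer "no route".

no route

No entry's prefix contains 205.56.83.15; there is no default route.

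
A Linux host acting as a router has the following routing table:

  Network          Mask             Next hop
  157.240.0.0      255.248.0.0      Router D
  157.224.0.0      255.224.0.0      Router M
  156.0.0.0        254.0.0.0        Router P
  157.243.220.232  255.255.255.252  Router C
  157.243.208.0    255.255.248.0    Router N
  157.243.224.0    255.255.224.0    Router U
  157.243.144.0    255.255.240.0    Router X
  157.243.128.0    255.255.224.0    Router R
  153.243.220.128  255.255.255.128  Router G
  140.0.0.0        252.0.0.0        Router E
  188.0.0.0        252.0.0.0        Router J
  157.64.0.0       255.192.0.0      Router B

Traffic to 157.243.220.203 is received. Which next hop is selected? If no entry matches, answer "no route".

Router D

Routes whose prefix contains 157.243.220.203:
  156.0.0.0/7 (156.0.0.0 - 157.255.255.255) -> Router P
  157.224.0.0/11 (157.224.0.0 - 157.255.255.255) -> Router M
  157.240.0.0/13 (157.240.0.0 - 157.247.255.255) -> Router D
More-specific entries that do NOT match:
  157.243.220.232/30 (157.243.220.232 - 157.243.220.235) does not contain 157.243.220.203
  153.243.220.128/25 (153.243.220.128 - 153.243.220.255) does not contain 157.243.220.203
  157.243.208.0/21 (157.243.208.0 - 157.243.215.255) does not contain 157.243.220.203
  157.243.144.0/20 (157.243.144.0 - 157.243.159.255) does not contain 157.243.220.203
  157.243.224.0/19 (157.243.224.0 - 157.243.255.255) does not contain 157.243.220.203
  157.243.128.0/19 (157.243.128.0 - 157.243.159.255) does not contain 157.243.220.203
Longest matching prefix is /13 -> next hop Router D.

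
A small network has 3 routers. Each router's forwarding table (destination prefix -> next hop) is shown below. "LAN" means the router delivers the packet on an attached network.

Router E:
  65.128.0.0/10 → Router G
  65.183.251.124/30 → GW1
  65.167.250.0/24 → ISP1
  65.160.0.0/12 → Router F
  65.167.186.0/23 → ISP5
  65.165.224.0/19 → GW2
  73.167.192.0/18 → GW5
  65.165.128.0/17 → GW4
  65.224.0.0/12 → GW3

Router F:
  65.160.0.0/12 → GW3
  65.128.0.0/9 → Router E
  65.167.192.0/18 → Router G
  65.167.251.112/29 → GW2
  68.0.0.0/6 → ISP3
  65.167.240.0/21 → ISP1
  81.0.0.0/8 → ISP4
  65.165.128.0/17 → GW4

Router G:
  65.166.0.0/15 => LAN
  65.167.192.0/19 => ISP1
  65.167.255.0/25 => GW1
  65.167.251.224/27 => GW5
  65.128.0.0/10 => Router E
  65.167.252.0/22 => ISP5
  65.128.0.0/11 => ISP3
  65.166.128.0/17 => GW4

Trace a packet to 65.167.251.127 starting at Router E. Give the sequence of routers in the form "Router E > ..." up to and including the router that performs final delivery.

Router E > Router F > Router G

At Router E: longest match for 65.167.251.127 is 65.160.0.0/12 -> Router F
At Router F: longest match for 65.167.251.127 is 65.167.192.0/18 -> Router G
At Router G: longest match for 65.167.251.127 is 65.166.0.0/15 -> LAN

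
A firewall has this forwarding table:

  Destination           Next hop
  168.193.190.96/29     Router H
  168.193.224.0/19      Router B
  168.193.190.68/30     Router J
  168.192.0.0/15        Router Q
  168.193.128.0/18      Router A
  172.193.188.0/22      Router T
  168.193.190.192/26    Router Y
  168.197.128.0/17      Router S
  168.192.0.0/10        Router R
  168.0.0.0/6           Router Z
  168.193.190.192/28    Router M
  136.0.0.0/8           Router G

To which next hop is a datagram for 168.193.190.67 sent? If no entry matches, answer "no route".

Router A

Routes whose prefix contains 168.193.190.67:
  168.0.0.0/6 (168.0.0.0 - 171.255.255.255) -> Router Z
  168.192.0.0/10 (168.192.0.0 - 168.255.255.255) -> Router R
  168.192.0.0/15 (168.192.0.0 - 168.193.255.255) -> Router Q
  168.193.128.0/18 (168.193.128.0 - 168.193.191.255) -> Router A
More-specific entries that do NOT match:
  168.193.190.68/30 (168.193.190.68 - 168.193.190.71) does not contain 168.193.190.67
  168.193.190.96/29 (168.193.190.96 - 168.193.190.103) does not contain 168.193.190.67
  168.193.190.192/28 (168.193.190.192 - 168.193.190.207) does not contain 168.193.190.67
  168.193.190.192/26 (168.193.190.192 - 168.193.190.255) does not contain 168.193.190.67
  172.193.188.0/22 (172.193.188.0 - 172.193.191.255) does not contain 168.193.190.67
  168.193.224.0/19 (168.193.224.0 - 168.193.255.255) does not contain 168.193.190.67
Longest matching prefix is /18 -> next hop Router A.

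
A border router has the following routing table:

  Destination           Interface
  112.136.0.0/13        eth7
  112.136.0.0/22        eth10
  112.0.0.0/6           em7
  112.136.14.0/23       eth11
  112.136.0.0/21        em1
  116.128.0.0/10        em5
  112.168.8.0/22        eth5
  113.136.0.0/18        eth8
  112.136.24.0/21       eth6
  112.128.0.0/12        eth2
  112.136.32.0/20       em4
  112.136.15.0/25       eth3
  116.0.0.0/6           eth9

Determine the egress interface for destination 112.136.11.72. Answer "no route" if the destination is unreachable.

Routes whose prefix contains 112.136.11.72:
  112.0.0.0/6 (112.0.0.0 - 115.255.255.255) -> em7
  112.128.0.0/12 (112.128.0.0 - 112.143.255.255) -> eth2
  112.136.0.0/13 (112.136.0.0 - 112.143.255.255) -> eth7
More-specific entries that do NOT match:
  112.136.15.0/25 (112.136.15.0 - 112.136.15.127) does not contain 112.136.11.72
  112.136.14.0/23 (112.136.14.0 - 112.136.15.255) does not contain 112.136.11.72
  112.136.0.0/22 (112.136.0.0 - 112.136.3.255) does not contain 112.136.11.72
  112.168.8.0/22 (112.168.8.0 - 112.168.11.255) does not contain 112.136.11.72
  112.136.0.0/21 (112.136.0.0 - 112.136.7.255) does not contain 112.136.11.72
  112.136.24.0/21 (112.136.24.0 - 112.136.31.255) does not contain 112.136.11.72
  112.136.32.0/20 (112.136.32.0 - 112.136.47.255) does not contain 112.136.11.72
  113.136.0.0/18 (113.136.0.0 - 113.136.63.255) does not contain 112.136.11.72
Longest matching prefix is /13 -> interface eth7.

eth7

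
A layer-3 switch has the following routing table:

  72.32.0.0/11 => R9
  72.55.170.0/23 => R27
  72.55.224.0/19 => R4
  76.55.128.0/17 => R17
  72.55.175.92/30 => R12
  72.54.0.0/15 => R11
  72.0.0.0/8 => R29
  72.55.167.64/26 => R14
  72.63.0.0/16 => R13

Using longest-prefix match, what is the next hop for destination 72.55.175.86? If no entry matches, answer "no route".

R11

Routes whose prefix contains 72.55.175.86:
  72.0.0.0/8 (72.0.0.0 - 72.255.255.255) -> R29
  72.32.0.0/11 (72.32.0.0 - 72.63.255.255) -> R9
  72.54.0.0/15 (72.54.0.0 - 72.55.255.255) -> R11
More-specific entries that do NOT match:
  72.55.175.92/30 (72.55.175.92 - 72.55.175.95) does not contain 72.55.175.86
  72.55.167.64/26 (72.55.167.64 - 72.55.167.127) does not contain 72.55.175.86
  72.55.170.0/23 (72.55.170.0 - 72.55.171.255) does not contain 72.55.175.86
  72.55.224.0/19 (72.55.224.0 - 72.55.255.255) does not contain 72.55.175.86
  76.55.128.0/17 (76.55.128.0 - 76.55.255.255) does not contain 72.55.175.86
  72.63.0.0/16 (72.63.0.0 - 72.63.255.255) does not contain 72.55.175.86
Longest matching prefix is /15 -> next hop R11.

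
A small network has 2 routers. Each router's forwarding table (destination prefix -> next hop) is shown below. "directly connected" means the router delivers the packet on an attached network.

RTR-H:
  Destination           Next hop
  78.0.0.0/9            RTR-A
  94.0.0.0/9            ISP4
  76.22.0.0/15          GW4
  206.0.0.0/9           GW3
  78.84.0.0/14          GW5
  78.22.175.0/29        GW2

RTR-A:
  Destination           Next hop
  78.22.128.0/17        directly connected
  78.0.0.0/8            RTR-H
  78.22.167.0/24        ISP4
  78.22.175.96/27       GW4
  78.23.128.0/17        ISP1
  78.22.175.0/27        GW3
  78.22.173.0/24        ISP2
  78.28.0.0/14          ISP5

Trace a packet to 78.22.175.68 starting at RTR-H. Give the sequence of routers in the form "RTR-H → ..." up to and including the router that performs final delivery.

At RTR-H: longest match for 78.22.175.68 is 78.0.0.0/9 -> RTR-A
At RTR-A: longest match for 78.22.175.68 is 78.22.128.0/17 -> directly connected

RTR-H → RTR-A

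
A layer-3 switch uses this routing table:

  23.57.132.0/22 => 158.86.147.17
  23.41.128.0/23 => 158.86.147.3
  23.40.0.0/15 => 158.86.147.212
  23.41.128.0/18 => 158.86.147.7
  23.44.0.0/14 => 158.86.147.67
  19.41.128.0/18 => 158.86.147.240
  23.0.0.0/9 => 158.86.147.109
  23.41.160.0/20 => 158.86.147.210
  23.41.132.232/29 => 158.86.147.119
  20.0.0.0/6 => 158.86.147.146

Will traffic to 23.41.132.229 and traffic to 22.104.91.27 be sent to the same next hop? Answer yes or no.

no

23.41.132.229: longest match 23.41.128.0/18 -> 158.86.147.7
22.104.91.27: longest match 20.0.0.0/6 -> 158.86.147.146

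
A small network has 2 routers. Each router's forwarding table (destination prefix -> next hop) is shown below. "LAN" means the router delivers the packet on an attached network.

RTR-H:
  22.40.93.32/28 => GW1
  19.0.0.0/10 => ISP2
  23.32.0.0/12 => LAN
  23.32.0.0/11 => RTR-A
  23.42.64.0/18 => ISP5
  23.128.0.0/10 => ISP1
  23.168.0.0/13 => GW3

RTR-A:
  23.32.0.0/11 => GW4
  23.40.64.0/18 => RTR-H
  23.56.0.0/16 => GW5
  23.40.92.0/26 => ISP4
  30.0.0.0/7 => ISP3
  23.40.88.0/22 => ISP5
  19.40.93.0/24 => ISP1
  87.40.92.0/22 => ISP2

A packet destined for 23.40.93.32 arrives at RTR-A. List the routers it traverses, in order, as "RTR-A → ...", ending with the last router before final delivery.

RTR-A → RTR-H

At RTR-A: longest match for 23.40.93.32 is 23.40.64.0/18 -> RTR-H
At RTR-H: longest match for 23.40.93.32 is 23.32.0.0/12 -> LAN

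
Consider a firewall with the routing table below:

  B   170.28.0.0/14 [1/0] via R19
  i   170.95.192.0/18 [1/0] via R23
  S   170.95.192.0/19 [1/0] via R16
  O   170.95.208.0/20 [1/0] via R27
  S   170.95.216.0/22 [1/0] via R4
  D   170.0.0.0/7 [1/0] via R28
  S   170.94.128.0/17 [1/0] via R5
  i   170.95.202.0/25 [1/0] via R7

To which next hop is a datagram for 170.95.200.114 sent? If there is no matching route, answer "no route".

R16

Routes whose prefix contains 170.95.200.114:
  170.0.0.0/7 (170.0.0.0 - 171.255.255.255) -> R28
  170.95.192.0/18 (170.95.192.0 - 170.95.255.255) -> R23
  170.95.192.0/19 (170.95.192.0 - 170.95.223.255) -> R16
More-specific entries that do NOT match:
  170.95.202.0/25 (170.95.202.0 - 170.95.202.127) does not contain 170.95.200.114
  170.95.216.0/22 (170.95.216.0 - 170.95.219.255) does not contain 170.95.200.114
  170.95.208.0/20 (170.95.208.0 - 170.95.223.255) does not contain 170.95.200.114
Longest matching prefix is /19 -> next hop R16.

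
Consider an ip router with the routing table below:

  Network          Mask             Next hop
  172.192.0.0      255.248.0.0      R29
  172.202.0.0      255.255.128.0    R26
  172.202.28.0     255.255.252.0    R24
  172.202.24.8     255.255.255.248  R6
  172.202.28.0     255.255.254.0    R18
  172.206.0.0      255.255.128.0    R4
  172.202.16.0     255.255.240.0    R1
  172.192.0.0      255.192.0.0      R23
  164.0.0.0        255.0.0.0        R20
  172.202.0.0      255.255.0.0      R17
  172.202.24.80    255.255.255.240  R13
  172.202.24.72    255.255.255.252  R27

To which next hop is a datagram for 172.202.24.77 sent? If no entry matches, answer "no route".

R1

Routes whose prefix contains 172.202.24.77:
  172.192.0.0/10 (172.192.0.0 - 172.255.255.255) -> R23
  172.202.0.0/16 (172.202.0.0 - 172.202.255.255) -> R17
  172.202.0.0/17 (172.202.0.0 - 172.202.127.255) -> R26
  172.202.16.0/20 (172.202.16.0 - 172.202.31.255) -> R1
More-specific entries that do NOT match:
  172.202.24.72/30 (172.202.24.72 - 172.202.24.75) does not contain 172.202.24.77
  172.202.24.8/29 (172.202.24.8 - 172.202.24.15) does not contain 172.202.24.77
  172.202.24.80/28 (172.202.24.80 - 172.202.24.95) does not contain 172.202.24.77
  172.202.28.0/23 (172.202.28.0 - 172.202.29.255) does not contain 172.202.24.77
  172.202.28.0/22 (172.202.28.0 - 172.202.31.255) does not contain 172.202.24.77
Longest matching prefix is /20 -> next hop R1.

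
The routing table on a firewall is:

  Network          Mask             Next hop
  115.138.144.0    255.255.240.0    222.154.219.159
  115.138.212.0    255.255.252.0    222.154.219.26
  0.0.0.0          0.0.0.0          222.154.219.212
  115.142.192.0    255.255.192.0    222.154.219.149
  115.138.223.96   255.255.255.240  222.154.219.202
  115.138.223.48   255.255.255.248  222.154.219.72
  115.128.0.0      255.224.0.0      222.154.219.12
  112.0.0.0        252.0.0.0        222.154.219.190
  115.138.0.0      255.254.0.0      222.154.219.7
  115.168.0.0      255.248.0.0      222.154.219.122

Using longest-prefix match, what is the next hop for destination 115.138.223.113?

222.154.219.7

Routes whose prefix contains 115.138.223.113:
  0.0.0.0/0 (default, matches everything) -> 222.154.219.212
  112.0.0.0/6 (112.0.0.0 - 115.255.255.255) -> 222.154.219.190
  115.128.0.0/11 (115.128.0.0 - 115.159.255.255) -> 222.154.219.12
  115.138.0.0/15 (115.138.0.0 - 115.139.255.255) -> 222.154.219.7
More-specific entries that do NOT match:
  115.138.223.48/29 (115.138.223.48 - 115.138.223.55) does not contain 115.138.223.113
  115.138.223.96/28 (115.138.223.96 - 115.138.223.111) does not contain 115.138.223.113
  115.138.212.0/22 (115.138.212.0 - 115.138.215.255) does not contain 115.138.223.113
  115.138.144.0/20 (115.138.144.0 - 115.138.159.255) does not contain 115.138.223.113
  115.142.192.0/18 (115.142.192.0 - 115.142.255.255) does not contain 115.138.223.113
Longest matching prefix is /15 -> next hop 222.154.219.7.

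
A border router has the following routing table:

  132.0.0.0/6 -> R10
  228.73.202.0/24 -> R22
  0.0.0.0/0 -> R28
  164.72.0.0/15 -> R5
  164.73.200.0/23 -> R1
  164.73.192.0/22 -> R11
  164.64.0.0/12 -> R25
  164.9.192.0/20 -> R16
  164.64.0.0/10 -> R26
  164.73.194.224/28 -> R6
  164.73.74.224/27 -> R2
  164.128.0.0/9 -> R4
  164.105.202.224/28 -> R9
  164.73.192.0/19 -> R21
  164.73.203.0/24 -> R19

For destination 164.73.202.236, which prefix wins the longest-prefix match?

Entries matching 164.73.202.236:
  0.0.0.0/0 (default, matches everything)
  164.64.0.0/10 (164.64.0.0 - 164.127.255.255)
  164.64.0.0/12 (164.64.0.0 - 164.79.255.255)
  164.72.0.0/15 (164.72.0.0 - 164.73.255.255)
  164.73.192.0/19 (164.73.192.0 - 164.73.223.255)
Most specific is 164.73.192.0/19.

164.73.192.0/19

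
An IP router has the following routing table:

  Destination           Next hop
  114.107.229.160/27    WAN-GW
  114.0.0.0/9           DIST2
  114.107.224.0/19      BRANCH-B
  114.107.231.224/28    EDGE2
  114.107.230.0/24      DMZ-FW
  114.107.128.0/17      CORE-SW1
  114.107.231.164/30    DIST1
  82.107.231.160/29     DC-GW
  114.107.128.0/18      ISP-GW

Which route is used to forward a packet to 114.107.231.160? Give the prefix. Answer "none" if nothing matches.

Entries matching 114.107.231.160:
  114.0.0.0/9 (114.0.0.0 - 114.127.255.255)
  114.107.128.0/17 (114.107.128.0 - 114.107.255.255)
  114.107.224.0/19 (114.107.224.0 - 114.107.255.255)
Most specific is 114.107.224.0/19.

114.107.224.0/19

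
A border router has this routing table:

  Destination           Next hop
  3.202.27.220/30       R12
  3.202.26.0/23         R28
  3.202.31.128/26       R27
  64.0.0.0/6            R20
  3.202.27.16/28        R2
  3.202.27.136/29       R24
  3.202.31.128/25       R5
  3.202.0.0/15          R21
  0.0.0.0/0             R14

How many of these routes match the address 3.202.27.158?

3

Prefixes containing 3.202.27.158:
  0.0.0.0/0 (default, matches everything)
  3.202.0.0/15 (3.202.0.0 - 3.203.255.255)
  3.202.26.0/23 (3.202.26.0 - 3.202.27.255)
Total matching entries: 3.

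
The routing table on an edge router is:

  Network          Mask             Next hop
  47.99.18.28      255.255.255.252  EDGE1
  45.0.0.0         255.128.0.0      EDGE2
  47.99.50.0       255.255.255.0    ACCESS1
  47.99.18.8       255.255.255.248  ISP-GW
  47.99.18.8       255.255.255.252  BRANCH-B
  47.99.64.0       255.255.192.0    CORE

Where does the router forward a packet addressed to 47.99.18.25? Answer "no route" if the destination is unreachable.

no route

No entry's prefix contains 47.99.18.25; there is no default route.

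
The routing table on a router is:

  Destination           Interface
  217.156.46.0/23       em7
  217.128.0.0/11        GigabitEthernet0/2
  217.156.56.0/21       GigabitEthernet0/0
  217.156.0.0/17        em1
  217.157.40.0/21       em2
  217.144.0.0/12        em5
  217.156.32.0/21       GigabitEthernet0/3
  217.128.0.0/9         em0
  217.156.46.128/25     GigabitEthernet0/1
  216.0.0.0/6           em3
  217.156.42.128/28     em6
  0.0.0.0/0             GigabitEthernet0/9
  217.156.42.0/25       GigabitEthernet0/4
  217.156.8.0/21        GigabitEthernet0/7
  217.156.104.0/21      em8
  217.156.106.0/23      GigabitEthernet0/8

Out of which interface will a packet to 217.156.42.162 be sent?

em1

Routes whose prefix contains 217.156.42.162:
  0.0.0.0/0 (default, matches everything) -> GigabitEthernet0/9
  216.0.0.0/6 (216.0.0.0 - 219.255.255.255) -> em3
  217.128.0.0/9 (217.128.0.0 - 217.255.255.255) -> em0
  217.128.0.0/11 (217.128.0.0 - 217.159.255.255) -> GigabitEthernet0/2
  217.144.0.0/12 (217.144.0.0 - 217.159.255.255) -> em5
  217.156.0.0/17 (217.156.0.0 - 217.156.127.255) -> em1
More-specific entries that do NOT match:
  217.156.42.128/28 (217.156.42.128 - 217.156.42.143) does not contain 217.156.42.162
  217.156.46.128/25 (217.156.46.128 - 217.156.46.255) does not contain 217.156.42.162
  217.156.42.0/25 (217.156.42.0 - 217.156.42.127) does not contain 217.156.42.162
  217.156.46.0/23 (217.156.46.0 - 217.156.47.255) does not contain 217.156.42.162
  217.156.106.0/23 (217.156.106.0 - 217.156.107.255) does not contain 217.156.42.162
  217.156.56.0/21 (217.156.56.0 - 217.156.63.255) does not contain 217.156.42.162
  217.157.40.0/21 (217.157.40.0 - 217.157.47.255) does not contain 217.156.42.162
  217.156.32.0/21 (217.156.32.0 - 217.156.39.255) does not contain 217.156.42.162
  217.156.8.0/21 (217.156.8.0 - 217.156.15.255) does not contain 217.156.42.162
  217.156.104.0/21 (217.156.104.0 - 217.156.111.255) does not contain 217.156.42.162
Longest matching prefix is /17 -> interface em1.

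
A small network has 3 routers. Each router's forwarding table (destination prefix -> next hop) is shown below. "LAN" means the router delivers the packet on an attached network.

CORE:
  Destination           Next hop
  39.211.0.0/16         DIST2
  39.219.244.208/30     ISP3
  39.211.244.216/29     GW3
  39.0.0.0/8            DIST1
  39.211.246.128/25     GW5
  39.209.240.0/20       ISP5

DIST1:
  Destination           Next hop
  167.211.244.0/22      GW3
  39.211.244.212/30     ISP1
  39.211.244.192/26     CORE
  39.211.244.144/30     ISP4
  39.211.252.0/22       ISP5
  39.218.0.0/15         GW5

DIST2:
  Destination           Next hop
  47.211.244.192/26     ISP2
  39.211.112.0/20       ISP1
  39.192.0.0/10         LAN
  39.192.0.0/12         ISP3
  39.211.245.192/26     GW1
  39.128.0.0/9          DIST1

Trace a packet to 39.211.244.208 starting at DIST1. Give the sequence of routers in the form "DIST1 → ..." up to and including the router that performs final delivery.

At DIST1: longest match for 39.211.244.208 is 39.211.244.192/26 -> CORE
At CORE: longest match for 39.211.244.208 is 39.211.0.0/16 -> DIST2
At DIST2: longest match for 39.211.244.208 is 39.192.0.0/10 -> LAN

DIST1 → CORE → DIST2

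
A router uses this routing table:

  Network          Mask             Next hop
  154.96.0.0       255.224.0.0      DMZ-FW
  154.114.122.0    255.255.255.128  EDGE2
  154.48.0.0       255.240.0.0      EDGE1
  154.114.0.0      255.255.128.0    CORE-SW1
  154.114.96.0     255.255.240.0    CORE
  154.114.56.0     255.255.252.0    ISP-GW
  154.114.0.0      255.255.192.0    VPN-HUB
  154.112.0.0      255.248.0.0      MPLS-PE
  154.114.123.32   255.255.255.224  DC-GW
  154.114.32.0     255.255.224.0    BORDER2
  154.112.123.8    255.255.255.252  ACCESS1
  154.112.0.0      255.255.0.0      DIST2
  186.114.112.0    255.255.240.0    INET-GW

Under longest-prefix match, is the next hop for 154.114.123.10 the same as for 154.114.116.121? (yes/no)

yes

154.114.123.10: longest match 154.114.0.0/17 -> CORE-SW1
154.114.116.121: longest match 154.114.0.0/17 -> CORE-SW1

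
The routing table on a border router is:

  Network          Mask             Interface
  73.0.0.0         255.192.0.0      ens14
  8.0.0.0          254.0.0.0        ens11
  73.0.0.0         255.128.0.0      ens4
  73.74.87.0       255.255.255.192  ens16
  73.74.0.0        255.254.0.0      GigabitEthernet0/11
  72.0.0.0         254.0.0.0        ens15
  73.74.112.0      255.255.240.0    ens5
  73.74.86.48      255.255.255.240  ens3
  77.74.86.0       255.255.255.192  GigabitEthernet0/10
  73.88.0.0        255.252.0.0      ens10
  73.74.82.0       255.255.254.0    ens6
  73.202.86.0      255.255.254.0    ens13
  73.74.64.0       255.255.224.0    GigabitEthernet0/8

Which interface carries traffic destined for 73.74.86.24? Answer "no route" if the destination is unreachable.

GigabitEthernet0/8

Routes whose prefix contains 73.74.86.24:
  72.0.0.0/7 (72.0.0.0 - 73.255.255.255) -> ens15
  73.0.0.0/9 (73.0.0.0 - 73.127.255.255) -> ens4
  73.74.0.0/15 (73.74.0.0 - 73.75.255.255) -> GigabitEthernet0/11
  73.74.64.0/19 (73.74.64.0 - 73.74.95.255) -> GigabitEthernet0/8
More-specific entries that do NOT match:
  73.74.86.48/28 (73.74.86.48 - 73.74.86.63) does not contain 73.74.86.24
  73.74.87.0/26 (73.74.87.0 - 73.74.87.63) does not contain 73.74.86.24
  77.74.86.0/26 (77.74.86.0 - 77.74.86.63) does not contain 73.74.86.24
  73.74.82.0/23 (73.74.82.0 - 73.74.83.255) does not contain 73.74.86.24
  73.202.86.0/23 (73.202.86.0 - 73.202.87.255) does not contain 73.74.86.24
  73.74.112.0/20 (73.74.112.0 - 73.74.127.255) does not contain 73.74.86.24
Longest matching prefix is /19 -> interface GigabitEthernet0/8.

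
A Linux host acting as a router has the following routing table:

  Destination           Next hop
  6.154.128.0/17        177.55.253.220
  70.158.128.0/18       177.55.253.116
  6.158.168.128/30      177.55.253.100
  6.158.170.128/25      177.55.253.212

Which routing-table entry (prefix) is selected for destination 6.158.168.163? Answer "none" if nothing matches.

none

6.158.168.163 is outside every listed prefix and there is no default route.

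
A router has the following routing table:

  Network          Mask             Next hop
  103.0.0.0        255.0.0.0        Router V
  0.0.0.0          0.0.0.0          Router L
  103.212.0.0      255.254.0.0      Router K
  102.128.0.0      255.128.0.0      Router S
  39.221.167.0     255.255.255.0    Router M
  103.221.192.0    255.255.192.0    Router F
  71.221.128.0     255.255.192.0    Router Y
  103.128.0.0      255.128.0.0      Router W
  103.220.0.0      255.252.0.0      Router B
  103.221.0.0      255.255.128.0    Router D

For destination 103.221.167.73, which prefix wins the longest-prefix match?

Entries matching 103.221.167.73:
  0.0.0.0/0 (default, matches everything)
  103.0.0.0/8 (103.0.0.0 - 103.255.255.255)
  103.128.0.0/9 (103.128.0.0 - 103.255.255.255)
  103.220.0.0/14 (103.220.0.0 - 103.223.255.255)
Most specific is 103.220.0.0/14.

103.220.0.0/14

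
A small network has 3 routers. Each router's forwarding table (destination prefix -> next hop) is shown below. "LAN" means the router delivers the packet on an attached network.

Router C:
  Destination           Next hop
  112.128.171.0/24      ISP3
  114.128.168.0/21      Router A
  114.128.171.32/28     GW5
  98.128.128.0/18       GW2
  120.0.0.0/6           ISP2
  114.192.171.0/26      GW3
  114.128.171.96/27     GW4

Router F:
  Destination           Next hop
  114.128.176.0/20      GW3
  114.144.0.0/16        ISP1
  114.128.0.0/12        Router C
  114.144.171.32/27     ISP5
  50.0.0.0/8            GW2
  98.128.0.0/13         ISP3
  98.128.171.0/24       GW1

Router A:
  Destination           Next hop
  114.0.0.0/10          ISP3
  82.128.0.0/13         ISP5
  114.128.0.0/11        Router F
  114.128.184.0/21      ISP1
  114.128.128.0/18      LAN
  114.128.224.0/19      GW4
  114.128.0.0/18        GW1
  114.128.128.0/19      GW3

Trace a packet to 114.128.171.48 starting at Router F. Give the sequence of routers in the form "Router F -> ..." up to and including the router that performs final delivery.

At Router F: longest match for 114.128.171.48 is 114.128.0.0/12 -> Router C
At Router C: longest match for 114.128.171.48 is 114.128.168.0/21 -> Router A
At Router A: longest match for 114.128.171.48 is 114.128.128.0/18 -> LAN

Router F -> Router C -> Router A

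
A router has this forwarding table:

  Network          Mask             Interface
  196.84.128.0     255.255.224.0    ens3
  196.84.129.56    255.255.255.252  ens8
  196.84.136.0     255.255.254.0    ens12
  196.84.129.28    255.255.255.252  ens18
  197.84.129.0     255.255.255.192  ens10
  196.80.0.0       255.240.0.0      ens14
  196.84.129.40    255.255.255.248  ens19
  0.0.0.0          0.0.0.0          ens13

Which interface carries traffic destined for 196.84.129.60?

ens3

Routes whose prefix contains 196.84.129.60:
  0.0.0.0/0 (default, matches everything) -> ens13
  196.80.0.0/12 (196.80.0.0 - 196.95.255.255) -> ens14
  196.84.128.0/19 (196.84.128.0 - 196.84.159.255) -> ens3
More-specific entries that do NOT match:
  196.84.129.56/30 (196.84.129.56 - 196.84.129.59) does not contain 196.84.129.60
  196.84.129.28/30 (196.84.129.28 - 196.84.129.31) does not contain 196.84.129.60
  196.84.129.40/29 (196.84.129.40 - 196.84.129.47) does not contain 196.84.129.60
  197.84.129.0/26 (197.84.129.0 - 197.84.129.63) does not contain 196.84.129.60
  196.84.136.0/23 (196.84.136.0 - 196.84.137.255) does not contain 196.84.129.60
Longest matching prefix is /19 -> interface ens3.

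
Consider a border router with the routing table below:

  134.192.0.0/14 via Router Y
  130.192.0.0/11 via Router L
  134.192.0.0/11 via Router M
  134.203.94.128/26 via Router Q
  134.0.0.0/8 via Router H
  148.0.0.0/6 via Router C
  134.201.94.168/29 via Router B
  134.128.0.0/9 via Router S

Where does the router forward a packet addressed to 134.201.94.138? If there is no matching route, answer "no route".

Routes whose prefix contains 134.201.94.138:
  134.0.0.0/8 (134.0.0.0 - 134.255.255.255) -> Router H
  134.128.0.0/9 (134.128.0.0 - 134.255.255.255) -> Router S
  134.192.0.0/11 (134.192.0.0 - 134.223.255.255) -> Router M
More-specific entries that do NOT match:
  134.201.94.168/29 (134.201.94.168 - 134.201.94.175) does not contain 134.201.94.138
  134.203.94.128/26 (134.203.94.128 - 134.203.94.191) does not contain 134.201.94.138
  134.192.0.0/14 (134.192.0.0 - 134.195.255.255) does not contain 134.201.94.138
Longest matching prefix is /11 -> next hop Router M.

Router M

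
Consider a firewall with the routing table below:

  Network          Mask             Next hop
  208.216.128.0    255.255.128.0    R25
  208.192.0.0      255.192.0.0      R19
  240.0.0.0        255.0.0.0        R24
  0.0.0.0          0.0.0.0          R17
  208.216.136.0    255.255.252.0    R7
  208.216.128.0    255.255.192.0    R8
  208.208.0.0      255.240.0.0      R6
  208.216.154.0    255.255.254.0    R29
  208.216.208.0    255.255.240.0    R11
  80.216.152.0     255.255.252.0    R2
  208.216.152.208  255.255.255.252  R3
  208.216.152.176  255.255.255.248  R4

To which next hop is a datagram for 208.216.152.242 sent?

R8

Routes whose prefix contains 208.216.152.242:
  0.0.0.0/0 (default, matches everything) -> R17
  208.192.0.0/10 (208.192.0.0 - 208.255.255.255) -> R19
  208.208.0.0/12 (208.208.0.0 - 208.223.255.255) -> R6
  208.216.128.0/17 (208.216.128.0 - 208.216.255.255) -> R25
  208.216.128.0/18 (208.216.128.0 - 208.216.191.255) -> R8
More-specific entries that do NOT match:
  208.216.152.208/30 (208.216.152.208 - 208.216.152.211) does not contain 208.216.152.242
  208.216.152.176/29 (208.216.152.176 - 208.216.152.183) does not contain 208.216.152.242
  208.216.154.0/23 (208.216.154.0 - 208.216.155.255) does not contain 208.216.152.242
  208.216.136.0/22 (208.216.136.0 - 208.216.139.255) does not contain 208.216.152.242
  80.216.152.0/22 (80.216.152.0 - 80.216.155.255) does not contain 208.216.152.242
  208.216.208.0/20 (208.216.208.0 - 208.216.223.255) does not contain 208.216.152.242
Longest matching prefix is /18 -> next hop R8.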